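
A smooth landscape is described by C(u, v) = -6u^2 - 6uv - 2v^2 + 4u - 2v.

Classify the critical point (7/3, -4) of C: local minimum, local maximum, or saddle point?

local maximum

The Hessian of C is constant: H = [[-12, -6], [-6, -4]].
det(H) = (-12)·(-4) − (-6)² = 12.
det(H) > 0 and tr(H) = -16 < 0, so H is negative definite and the point is a local maximum.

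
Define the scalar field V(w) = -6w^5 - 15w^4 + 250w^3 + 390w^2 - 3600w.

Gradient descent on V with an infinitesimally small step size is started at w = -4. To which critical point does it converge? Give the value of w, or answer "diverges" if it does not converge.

V'(w) = -30(w - 4)(w - 2)(w + 3)(w + 5), so V'(-4) = 1440.
Gradient descent moves in the -V' direction, i.e. w is decreasing.
The nearest critical point in that direction is w = -5, where V'' = 3780 > 0 (a local minimum). The iterate converges there.

-5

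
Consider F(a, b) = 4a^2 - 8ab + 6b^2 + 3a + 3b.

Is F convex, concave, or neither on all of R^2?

F is quadratic, so its Hessian is the constant matrix H = [[8, -8], [-8, 12]].
det(H) = 32, tr(H) = 20.
det(H) > 0 and tr(H) > 0, so H is positive definite everywhere: convex.

convex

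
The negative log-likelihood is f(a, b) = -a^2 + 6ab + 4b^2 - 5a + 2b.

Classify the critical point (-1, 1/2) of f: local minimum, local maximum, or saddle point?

saddle point

The Hessian of f is constant: H = [[-2, 6], [6, 8]].
det(H) = (-2)·8 − 6² = -52.
Since det(H) < 0, H is indefinite and the critical point is a saddle point.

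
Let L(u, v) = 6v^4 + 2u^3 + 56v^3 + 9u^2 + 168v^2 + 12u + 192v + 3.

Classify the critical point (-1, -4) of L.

local minimum

The mixed partial ∂²L/∂u∂v is 0, so the Hessian at any point is diag(L_uu, L_vv) = diag(6(2u + 3), 24(3v^2 + 14v + 14)).
At (-1, -4): H = diag(6, 144).
Both eigenvalues are positive, so H is positive definite: a local minimum.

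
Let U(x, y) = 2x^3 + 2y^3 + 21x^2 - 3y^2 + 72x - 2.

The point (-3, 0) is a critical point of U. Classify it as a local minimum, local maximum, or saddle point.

The mixed partial ∂²U/∂x∂y is 0, so the Hessian at any point is diag(U_xx, U_yy) = diag(6(2x + 7), 6(2y - 1)).
At (-3, 0): H = diag(6, -6).
The eigenvalues have opposite signs, so H is indefinite: a saddle point.

saddle point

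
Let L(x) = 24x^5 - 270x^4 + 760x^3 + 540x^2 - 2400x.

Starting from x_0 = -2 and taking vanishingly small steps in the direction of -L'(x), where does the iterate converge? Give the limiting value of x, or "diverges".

diverges

L'(x) = 120(x - 5)(x - 4)(x - 1)(x + 1), so L'(-2) = 15120.
Gradient descent moves in the -L' direction, i.e. x is decreasing.
There is no critical point below x=-2, and L' keeps the same sign, so the iterate runs off to −∞.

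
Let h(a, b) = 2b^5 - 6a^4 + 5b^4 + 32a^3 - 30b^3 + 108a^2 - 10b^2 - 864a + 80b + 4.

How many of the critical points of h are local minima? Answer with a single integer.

2

h separates as a function of a plus a function of b, so ∇h=0 decouples.
∂h/∂a = -24(a - 4)(a - 3)(a + 3) = 0 at a ∈ {-3, 3, 4}; ∂h/∂b = 10(b - 2)(b - 1)(b + 1)(b + 4) = 0 at b ∈ {-4, -1, 1, 2}.
The Hessian is diagonal: diag(h_aa, h_bb). Second derivatives: h_aa(-3)=-1008, h_aa(3)=144, h_aa(4)=-168; h_bb(-4)=-900, h_bb(-1)=180, h_bb(1)=-100, h_bb(2)=180.
Local minima occur where both diagonal entries positive: (3, -1), (3, 2). Count: 2.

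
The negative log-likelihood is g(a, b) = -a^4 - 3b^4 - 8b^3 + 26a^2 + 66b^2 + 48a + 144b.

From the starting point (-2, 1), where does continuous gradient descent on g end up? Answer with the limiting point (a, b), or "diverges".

(-1, -1)

g is separable, so gradient descent decouples: a follows -∂g/∂a, b follows -∂g/∂b.
∂g/∂a = -4(a - 4)(a + 1)(a + 3); at a=-2 this is -24, so a increases.
∂g/∂b = -12(b - 3)(b + 1)(b + 4); at b=1 this is 240, so b decreases.
a converges to its nearest critical value -1 (a local min of the a-part); b converges to -1. The iterate converges to (-1, -1).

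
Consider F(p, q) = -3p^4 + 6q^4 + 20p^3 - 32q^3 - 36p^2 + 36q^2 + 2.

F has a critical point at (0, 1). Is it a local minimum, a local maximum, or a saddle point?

The mixed partial ∂²F/∂p∂q is 0, so the Hessian at any point is diag(F_pp, F_qq) = diag(12(-3p^2 + 10p - 6), 24(3q^2 - 8q + 3)).
At (0, 1): H = diag(-72, -48).
Both eigenvalues are negative, so H is negative definite: a local maximum.

local maximum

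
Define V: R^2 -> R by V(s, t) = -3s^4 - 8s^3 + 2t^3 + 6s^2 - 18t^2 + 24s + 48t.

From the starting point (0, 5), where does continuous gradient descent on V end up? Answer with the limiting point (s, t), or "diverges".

V is separable, so gradient descent decouples: s follows -∂V/∂s, t follows -∂V/∂t.
∂V/∂s = -12(s - 1)(s + 1)(s + 2); at s=0 this is 24, so s decreases.
∂V/∂t = 6(t - 4)(t - 2); at t=5 this is 18, so t decreases.
s converges to its nearest critical value -1 (a local min of the s-part); t converges to 4. The iterate converges to (-1, 4).

(-1, 4)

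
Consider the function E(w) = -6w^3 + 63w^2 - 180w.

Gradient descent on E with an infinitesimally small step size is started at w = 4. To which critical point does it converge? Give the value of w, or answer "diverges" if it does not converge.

E'(w) = -18(w - 5)(w - 2), so E'(4) = 36.
Gradient descent moves in the -E' direction, i.e. w is decreasing.
The nearest critical point in that direction is w = 2, where E'' = 54 > 0 (a local minimum). The iterate converges there.

2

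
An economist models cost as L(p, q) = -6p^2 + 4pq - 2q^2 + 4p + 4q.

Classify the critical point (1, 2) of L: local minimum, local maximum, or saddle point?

The Hessian of L is constant: H = [[-12, 4], [4, -4]].
det(H) = (-12)·(-4) − 4² = 32.
det(H) > 0 and tr(H) = -16 < 0, so H is negative definite and the point is a local maximum.

local maximum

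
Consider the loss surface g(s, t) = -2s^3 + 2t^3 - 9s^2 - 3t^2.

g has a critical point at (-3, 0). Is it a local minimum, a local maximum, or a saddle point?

saddle point

The mixed partial ∂²g/∂s∂t is 0, so the Hessian at any point is diag(g_ss, g_tt) = diag(-6(2s + 3), 6(2t - 1)).
At (-3, 0): H = diag(18, -6).
The eigenvalues have opposite signs, so H is indefinite: a saddle point.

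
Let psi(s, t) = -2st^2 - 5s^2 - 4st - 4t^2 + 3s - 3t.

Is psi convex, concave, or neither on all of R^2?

neither

The term -2st^2 is cubic, so the Hessian is not constant.
∂²psi/∂t² = -4s - 8, which takes both signs as s varies (negative for sufficiently large s). A diagonal entry of the Hessian changing sign means the Hessian is neither positive- nor negative-semidefinite on all of R^2.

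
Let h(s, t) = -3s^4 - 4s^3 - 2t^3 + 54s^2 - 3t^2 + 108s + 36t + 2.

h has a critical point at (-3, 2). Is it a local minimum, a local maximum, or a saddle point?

The mixed partial ∂²h/∂s∂t is 0, so the Hessian at any point is diag(h_ss, h_tt) = diag(12(-3s^2 - 2s + 9), -6(2t + 1)).
At (-3, 2): H = diag(-144, -30).
Both eigenvalues are negative, so H is negative definite: a local maximum.

local maximum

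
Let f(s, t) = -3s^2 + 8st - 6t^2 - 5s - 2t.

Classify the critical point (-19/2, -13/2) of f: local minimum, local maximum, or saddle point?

local maximum

The Hessian of f is constant: H = [[-6, 8], [8, -12]].
det(H) = (-6)·(-12) − 8² = 8.
det(H) > 0 and tr(H) = -18 < 0, so H is negative definite and the point is a local maximum.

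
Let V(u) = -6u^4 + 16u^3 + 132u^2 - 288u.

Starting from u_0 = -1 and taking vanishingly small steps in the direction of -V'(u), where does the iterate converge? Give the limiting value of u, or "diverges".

1

V'(u) = -24(u - 4)(u - 1)(u + 3), so V'(-1) = -480.
Gradient descent moves in the -V' direction, i.e. u is increasing.
The nearest critical point in that direction is u = 1, where V'' = 288 > 0 (a local minimum). The iterate converges there.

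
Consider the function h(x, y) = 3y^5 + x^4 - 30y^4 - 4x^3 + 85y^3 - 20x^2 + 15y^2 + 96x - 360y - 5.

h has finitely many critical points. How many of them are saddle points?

6

h separates as a function of x plus a function of y, so ∇h=0 decouples.
∂h/∂x = 4(x - 4)(x - 2)(x + 3) = 0 at x ∈ {-3, 2, 4}; ∂h/∂y = 15(y - 4)(y - 3)(y - 2)(y + 1) = 0 at y ∈ {-1, 2, 3, 4}.
The Hessian is diagonal: diag(h_xx, h_yy). Second derivatives: h_xx(-3)=140, h_xx(2)=-40, h_xx(4)=56; h_yy(-1)=-900, h_yy(2)=90, h_yy(3)=-60, h_yy(4)=150.
Saddle points occur where the two diagonal entries have opposite signs: (-3, -1), (-3, 3), (2, 2), (2, 4), (4, -1), (4, 3). Count: 6.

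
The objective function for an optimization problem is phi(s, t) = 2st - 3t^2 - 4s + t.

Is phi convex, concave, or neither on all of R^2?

phi is quadratic, so its Hessian is the constant matrix H = [[0, 2], [2, -6]].
det(H) = -4, tr(H) = -6.
det(H) < 0, so H is indefinite: neither convex nor concave.

neither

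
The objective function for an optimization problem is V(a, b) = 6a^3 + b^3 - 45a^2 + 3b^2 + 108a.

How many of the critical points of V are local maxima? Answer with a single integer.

V separates as a function of a plus a function of b, so ∇V=0 decouples.
∂V/∂a = 18(a - 3)(a - 2) = 0 at a ∈ {2, 3}; ∂V/∂b = 3b(b + 2) = 0 at b ∈ {-2, 0}.
The Hessian is diagonal: diag(V_aa, V_bb). Second derivatives: V_aa(2)=-18, V_aa(3)=18; V_bb(-2)=-6, V_bb(0)=6.
Local maxima occur where both diagonal entries negative: (2, -2). Count: 1.

1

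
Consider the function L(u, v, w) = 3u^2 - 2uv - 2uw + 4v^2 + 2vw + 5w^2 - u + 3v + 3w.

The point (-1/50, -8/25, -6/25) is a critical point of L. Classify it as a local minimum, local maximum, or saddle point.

The Hessian is constant: H = [[6, -2, -2], [-2, 8, 2], [-2, 2, 10]].
Leading principal minors: Δ₁ = 6, Δ₂ = 44, Δ₃ = 400.
All leading minors are positive, so H is positive definite: a local minimum.

local minimum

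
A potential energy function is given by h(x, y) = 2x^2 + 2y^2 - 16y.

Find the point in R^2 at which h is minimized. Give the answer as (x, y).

(0, 4)

h(x,y) separates as P(x) + Q(y), so its minimum is min P + min Q.
P'(x) = 4x vanishes at x ∈ {0}; Q'(y) = 4y - 16 vanishes at y ∈ {4}.
Local minima of P (where P''>0): P(0)=0. Local minima of Q: Q(4)=-32.
So the global minimum of h is P(0) + Q(4) = 0 − 32 = -32, attained at (0, 4).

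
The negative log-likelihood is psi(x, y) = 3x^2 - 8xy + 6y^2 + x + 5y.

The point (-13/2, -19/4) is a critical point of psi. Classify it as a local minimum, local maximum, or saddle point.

The Hessian of psi is constant: H = [[6, -8], [-8, 12]].
det(H) = 6·12 − (-8)² = 8.
det(H) > 0 and tr(H) = 18 > 0, so H is positive definite and the point is a local minimum.

local minimum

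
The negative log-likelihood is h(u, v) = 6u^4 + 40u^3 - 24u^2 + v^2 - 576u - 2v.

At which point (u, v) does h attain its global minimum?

h(u,v) separates as P(u) + Q(v), so its minimum is min P + min Q.
P'(u) = 24(u - 2)(u + 3)(u + 4) vanishes at u ∈ {-4, -3, 2}; Q'(v) = 2v - 2 vanishes at v ∈ {1}.
Local minima of P (where P''>0): P(-4)=896, P(2)=-832. Local minima of Q: Q(1)=-1.
So the global minimum of h is P(2) + Q(1) = -832 − 1 = -833, attained at (2, 1).

(2, 1)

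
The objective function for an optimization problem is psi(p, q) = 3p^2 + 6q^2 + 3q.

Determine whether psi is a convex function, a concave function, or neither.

convex

psi is quadratic, so its Hessian is the constant matrix H = [[6, 0], [0, 12]].
det(H) = 72, tr(H) = 18.
det(H) > 0 and tr(H) > 0, so H is positive definite everywhere: convex.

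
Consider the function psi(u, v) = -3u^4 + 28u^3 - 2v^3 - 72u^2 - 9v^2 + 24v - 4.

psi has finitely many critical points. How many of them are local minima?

1

psi separates as a function of u plus a function of v, so ∇psi=0 decouples.
∂psi/∂u = -12u(u - 4)(u - 3) = 0 at u ∈ {0, 3, 4}; ∂psi/∂v = -6(v - 1)(v + 4) = 0 at v ∈ {-4, 1}.
The Hessian is diagonal: diag(psi_uu, psi_vv). Second derivatives: psi_uu(0)=-144, psi_uu(3)=36, psi_uu(4)=-48; psi_vv(-4)=30, psi_vv(1)=-30.
Local minima occur where both diagonal entries positive: (3, -4). Count: 1.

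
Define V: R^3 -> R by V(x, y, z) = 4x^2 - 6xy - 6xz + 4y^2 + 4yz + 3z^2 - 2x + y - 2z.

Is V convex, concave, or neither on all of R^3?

convex

V is quadratic, so its Hessian is the constant matrix H = [[8, -6, -6], [-6, 8, 4], [-6, 4, 6]].
Leading principal minors: 8, 28, 40.
All positive ⇒ H ≻ 0 ⇒ convex.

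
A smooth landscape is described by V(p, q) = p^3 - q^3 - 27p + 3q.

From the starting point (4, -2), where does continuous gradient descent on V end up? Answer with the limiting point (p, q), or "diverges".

(3, -1)

V is separable, so gradient descent decouples: p follows -∂V/∂p, q follows -∂V/∂q.
∂V/∂p = 3(p - 3)(p + 3); at p=4 this is 21, so p decreases.
∂V/∂q = -3(q - 1)(q + 1); at q=-2 this is -9, so q increases.
p converges to its nearest critical value 3 (a local min of the p-part); q converges to -1. The iterate converges to (3, -1).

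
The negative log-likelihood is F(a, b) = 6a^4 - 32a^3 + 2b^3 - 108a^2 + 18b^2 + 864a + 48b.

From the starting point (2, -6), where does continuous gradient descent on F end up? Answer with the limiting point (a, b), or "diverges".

diverges

F is separable, so gradient descent decouples: a follows -∂F/∂a, b follows -∂F/∂b.
∂F/∂a = 24(a - 4)(a - 3)(a + 3); at a=2 this is 240, so a decreases.
∂F/∂b = 6(b + 2)(b + 4); at b=-6 this is 48, so b decreases.
The b-coordinate has no critical point in that direction and runs off to infinity.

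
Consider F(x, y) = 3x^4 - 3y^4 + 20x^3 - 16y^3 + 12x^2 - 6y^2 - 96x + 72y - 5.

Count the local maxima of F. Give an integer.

F separates as a function of x plus a function of y, so ∇F=0 decouples.
∂F/∂x = 12(x - 1)(x + 2)(x + 4) = 0 at x ∈ {-4, -2, 1}; ∂F/∂y = -12(y - 1)(y + 2)(y + 3) = 0 at y ∈ {-3, -2, 1}.
The Hessian is diagonal: diag(F_xx, F_yy). Second derivatives: F_xx(-4)=120, F_xx(-2)=-72, F_xx(1)=180; F_yy(-3)=-48, F_yy(-2)=36, F_yy(1)=-144.
Local maxima occur where both diagonal entries negative: (-2, -3), (-2, 1). Count: 2.

2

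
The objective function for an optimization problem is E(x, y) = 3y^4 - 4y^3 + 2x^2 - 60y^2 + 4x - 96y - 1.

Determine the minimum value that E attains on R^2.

-835

E(x,y) separates as P(x) + Q(y) − 1, so its minimum is min P + min Q − 1.
P'(x) = 4x + 4 vanishes at x ∈ {-1}; Q'(y) = 12(y - 4)(y + 1)(y + 2) vanishes at y ∈ {-2, -1, 4}.
Local minima of P (where P''>0): P(-1)=-2. Local minima of Q: Q(-2)=32, Q(4)=-832.
So the global minimum of E is P(-1) + Q(4) − 1 = -2 − 832 − 1 = -835, attained at (-1, 4).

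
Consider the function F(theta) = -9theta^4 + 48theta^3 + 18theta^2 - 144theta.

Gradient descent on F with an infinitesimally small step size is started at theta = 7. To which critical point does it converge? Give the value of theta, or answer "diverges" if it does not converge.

F'(theta) = -36(theta - 4)(theta - 1)(theta + 1), so F'(7) = -5184.
Gradient descent moves in the -F' direction, i.e. theta is increasing.
There is no critical point above theta=7, and F' keeps the same sign, so the iterate runs off to +∞.

diverges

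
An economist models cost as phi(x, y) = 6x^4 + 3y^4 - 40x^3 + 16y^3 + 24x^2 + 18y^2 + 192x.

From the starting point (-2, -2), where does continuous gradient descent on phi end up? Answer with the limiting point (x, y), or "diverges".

(-1, -3)

phi is separable, so gradient descent decouples: x follows -∂phi/∂x, y follows -∂phi/∂y.
∂phi/∂x = 24(x - 4)(x - 2)(x + 1); at x=-2 this is -576, so x increases.
∂phi/∂y = 12y(y + 1)(y + 3); at y=-2 this is 24, so y decreases.
x converges to its nearest critical value -1 (a local min of the x-part); y converges to -3. The iterate converges to (-1, -3).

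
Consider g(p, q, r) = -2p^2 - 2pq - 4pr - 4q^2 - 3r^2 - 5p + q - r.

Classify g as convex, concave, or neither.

concave

g is quadratic, so its Hessian is the constant matrix H = [[-4, -2, -4], [-2, -8, 0], [-4, 0, -6]].
Leading principal minors: -4, 28, -40.
Signs alternate −, +, − ⇒ H ≺ 0 ⇒ concave.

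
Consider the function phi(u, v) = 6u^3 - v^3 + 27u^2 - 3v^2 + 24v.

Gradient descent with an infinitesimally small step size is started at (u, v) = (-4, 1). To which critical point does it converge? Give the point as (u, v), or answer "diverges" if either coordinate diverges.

phi is separable, so gradient descent decouples: u follows -∂phi/∂u, v follows -∂phi/∂v.
∂phi/∂u = 18u(u + 3); at u=-4 this is 72, so u decreases.
∂phi/∂v = -3(v - 2)(v + 4); at v=1 this is 15, so v decreases.
The u-coordinate has no critical point in that direction and runs off to infinity.

diverges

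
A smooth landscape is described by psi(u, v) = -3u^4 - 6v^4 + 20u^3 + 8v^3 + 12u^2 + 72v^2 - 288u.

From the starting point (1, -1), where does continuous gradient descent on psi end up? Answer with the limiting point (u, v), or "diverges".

(3, 0)

psi is separable, so gradient descent decouples: u follows -∂psi/∂u, v follows -∂psi/∂v.
∂psi/∂u = -12(u - 4)(u - 3)(u + 2); at u=1 this is -216, so u increases.
∂psi/∂v = -24v(v - 3)(v + 2); at v=-1 this is -96, so v increases.
u converges to its nearest critical value 3 (a local min of the u-part); v converges to 0. The iterate converges to (3, 0).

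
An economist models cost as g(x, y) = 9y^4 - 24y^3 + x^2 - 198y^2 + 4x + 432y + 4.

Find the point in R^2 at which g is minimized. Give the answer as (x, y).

g(x,y) separates as P(x) + Q(y) + 4, so its minimum is min P + min Q + 4.
P'(x) = 2x + 4 vanishes at x ∈ {-2}; Q'(y) = 36(y - 4)(y - 1)(y + 3) vanishes at y ∈ {-3, 1, 4}.
Local minima of P (where P''>0): P(-2)=-4. Local minima of Q: Q(-3)=-1701, Q(4)=-672.
So the global minimum of g is P(-2) + Q(-3) + 4 = -4 − 1701 + 4 = -1701, attained at (-2, -3).

(-2, -3)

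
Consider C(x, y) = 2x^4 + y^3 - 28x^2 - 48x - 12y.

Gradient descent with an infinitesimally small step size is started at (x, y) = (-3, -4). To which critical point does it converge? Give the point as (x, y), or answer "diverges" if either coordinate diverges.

C is separable, so gradient descent decouples: x follows -∂C/∂x, y follows -∂C/∂y.
∂C/∂x = 8(x - 3)(x + 1)(x + 2); at x=-3 this is -96, so x increases.
∂C/∂y = 3(y - 2)(y + 2); at y=-4 this is 36, so y decreases.
The y-coordinate has no critical point in that direction and runs off to infinity.

diverges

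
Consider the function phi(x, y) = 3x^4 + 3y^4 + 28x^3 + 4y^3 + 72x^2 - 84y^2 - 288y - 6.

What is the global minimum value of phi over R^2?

-1478

phi(x,y) separates as P(x) + Q(y) − 6, so its minimum is min P + min Q − 6.
P'(x) = 12x(x + 3)(x + 4) vanishes at x ∈ {-4, -3, 0}; Q'(y) = 12(y - 4)(y + 2)(y + 3) vanishes at y ∈ {-3, -2, 4}.
Local minima of P (where P''>0): P(-4)=128, P(0)=0. Local minima of Q: Q(-3)=243, Q(4)=-1472.
So the global minimum of phi is P(0) + Q(4) − 6 = 0 − 1472 − 6 = -1478, attained at (0, 4).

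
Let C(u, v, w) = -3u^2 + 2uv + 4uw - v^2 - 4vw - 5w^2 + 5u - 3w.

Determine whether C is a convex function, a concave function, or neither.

C is quadratic, so its Hessian is the constant matrix H = [[-6, 2, 4], [2, -2, -4], [4, -4, -10]].
Leading principal minors: -6, 8, -16.
Signs alternate −, +, − ⇒ H ≺ 0 ⇒ concave.

concave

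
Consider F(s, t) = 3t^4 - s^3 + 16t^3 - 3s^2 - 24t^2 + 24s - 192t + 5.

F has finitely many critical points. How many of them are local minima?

2

F separates as a function of s plus a function of t, so ∇F=0 decouples.
∂F/∂s = -3(s - 2)(s + 4) = 0 at s ∈ {-4, 2}; ∂F/∂t = 12(t - 2)(t + 2)(t + 4) = 0 at t ∈ {-4, -2, 2}.
The Hessian is diagonal: diag(F_ss, F_tt). Second derivatives: F_ss(-4)=18, F_ss(2)=-18; F_tt(-4)=144, F_tt(-2)=-96, F_tt(2)=288.
Local minima occur where both diagonal entries positive: (-4, -4), (-4, 2). Count: 2.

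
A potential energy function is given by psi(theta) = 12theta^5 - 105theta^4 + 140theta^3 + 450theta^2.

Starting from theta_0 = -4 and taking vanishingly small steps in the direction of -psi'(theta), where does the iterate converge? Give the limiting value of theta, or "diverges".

diverges

psi'(theta) = 60theta(theta - 5)(theta - 3)(theta + 1), so psi'(-4) = 45360.
Gradient descent moves in the -psi' direction, i.e. theta is decreasing.
There is no critical point below theta=-4, and psi' keeps the same sign, so the iterate runs off to −∞.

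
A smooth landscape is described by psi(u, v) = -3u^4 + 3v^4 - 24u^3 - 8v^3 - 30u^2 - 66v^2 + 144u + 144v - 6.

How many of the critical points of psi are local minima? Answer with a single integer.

2

psi separates as a function of u plus a function of v, so ∇psi=0 decouples.
∂psi/∂u = -12(u - 1)(u + 3)(u + 4) = 0 at u ∈ {-4, -3, 1}; ∂psi/∂v = 12(v - 4)(v - 1)(v + 3) = 0 at v ∈ {-3, 1, 4}.
The Hessian is diagonal: diag(psi_uu, psi_vv). Second derivatives: psi_uu(-4)=-60, psi_uu(-3)=48, psi_uu(1)=-240; psi_vv(-3)=336, psi_vv(1)=-144, psi_vv(4)=252.
Local minima occur where both diagonal entries positive: (-3, -3), (-3, 4). Count: 2.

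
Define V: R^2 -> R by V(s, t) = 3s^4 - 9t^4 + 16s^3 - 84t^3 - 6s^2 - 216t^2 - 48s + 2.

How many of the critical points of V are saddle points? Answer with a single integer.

V separates as a function of s plus a function of t, so ∇V=0 decouples.
∂V/∂s = 12(s - 1)(s + 1)(s + 4) = 0 at s ∈ {-4, -1, 1}; ∂V/∂t = -36t(t + 3)(t + 4) = 0 at t ∈ {-4, -3, 0}.
The Hessian is diagonal: diag(V_ss, V_tt). Second derivatives: V_ss(-4)=180, V_ss(-1)=-72, V_ss(1)=120; V_tt(-4)=-144, V_tt(-3)=108, V_tt(0)=-432.
Saddle points occur where the two diagonal entries have opposite signs: (-4, -4), (-4, 0), (-1, -3), (1, -4), (1, 0). Count: 5.

5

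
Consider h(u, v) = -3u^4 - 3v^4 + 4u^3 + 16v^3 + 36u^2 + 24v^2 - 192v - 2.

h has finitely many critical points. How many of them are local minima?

1

h separates as a function of u plus a function of v, so ∇h=0 decouples.
∂h/∂u = -12u(u - 3)(u + 2) = 0 at u ∈ {-2, 0, 3}; ∂h/∂v = -12(v - 4)(v - 2)(v + 2) = 0 at v ∈ {-2, 2, 4}.
The Hessian is diagonal: diag(h_uu, h_vv). Second derivatives: h_uu(-2)=-120, h_uu(0)=72, h_uu(3)=-180; h_vv(-2)=-288, h_vv(2)=96, h_vv(4)=-144.
Local minima occur where both diagonal entries positive: (0, 2). Count: 1.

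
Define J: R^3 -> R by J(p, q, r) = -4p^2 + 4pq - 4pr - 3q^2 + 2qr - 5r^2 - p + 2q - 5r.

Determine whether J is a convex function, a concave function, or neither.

J is quadratic, so its Hessian is the constant matrix H = [[-8, 4, -4], [4, -6, 2], [-4, 2, -10]].
Leading principal minors: -8, 32, -256.
Signs alternate −, +, − ⇒ H ≺ 0 ⇒ concave.

concave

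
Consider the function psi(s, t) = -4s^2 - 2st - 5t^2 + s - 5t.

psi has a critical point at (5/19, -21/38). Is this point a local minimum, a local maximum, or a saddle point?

The Hessian of psi is constant: H = [[-8, -2], [-2, -10]].
det(H) = (-8)·(-10) − (-2)² = 76.
det(H) > 0 and tr(H) = -18 < 0, so H is negative definite and the point is a local maximum.

local maximum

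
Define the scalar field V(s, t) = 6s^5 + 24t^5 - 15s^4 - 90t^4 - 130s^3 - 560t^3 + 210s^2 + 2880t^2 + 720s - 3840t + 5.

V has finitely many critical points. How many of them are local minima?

4

V separates as a function of s plus a function of t, so ∇V=0 decouples.
∂V/∂s = 30(s - 4)(s - 2)(s + 1)(s + 3) = 0 at s ∈ {-3, -1, 2, 4}; ∂V/∂t = 120(t - 4)(t - 2)(t - 1)(t + 4) = 0 at t ∈ {-4, 1, 2, 4}.
The Hessian is diagonal: diag(V_ss, V_tt). Second derivatives: V_ss(-3)=-2100, V_ss(-1)=900, V_ss(2)=-900, V_ss(4)=2100; V_tt(-4)=-28800, V_tt(1)=1800, V_tt(2)=-1440, V_tt(4)=5760.
Local minima occur where both diagonal entries positive: (-1, 1), (-1, 4), (4, 1), (4, 4). Count: 4.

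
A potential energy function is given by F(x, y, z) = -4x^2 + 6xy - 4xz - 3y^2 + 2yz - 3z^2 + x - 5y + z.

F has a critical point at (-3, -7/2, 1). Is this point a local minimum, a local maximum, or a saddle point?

local maximum

The Hessian is constant: H = [[-8, 6, -4], [6, -6, 2], [-4, 2, -6]].
Leading principal minors: Δ₁ = -8, Δ₂ = 12, Δ₃ = -40.
The minors alternate sign starting negative (−, +, −), so H is negative definite: a local maximum.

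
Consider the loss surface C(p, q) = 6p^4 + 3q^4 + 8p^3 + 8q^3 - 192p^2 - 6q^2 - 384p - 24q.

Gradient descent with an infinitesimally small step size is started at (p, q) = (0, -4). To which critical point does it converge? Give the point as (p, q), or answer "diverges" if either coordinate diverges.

C is separable, so gradient descent decouples: p follows -∂C/∂p, q follows -∂C/∂q.
∂C/∂p = 24(p - 4)(p + 1)(p + 4); at p=0 this is -384, so p increases.
∂C/∂q = 12(q - 1)(q + 1)(q + 2); at q=-4 this is -360, so q increases.
p converges to its nearest critical value 4 (a local min of the p-part); q converges to -2. The iterate converges to (4, -2).

(4, -2)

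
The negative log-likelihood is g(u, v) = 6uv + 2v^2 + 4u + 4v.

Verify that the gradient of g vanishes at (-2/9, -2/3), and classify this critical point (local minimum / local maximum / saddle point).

∇g = (6v + 4, 6u + 4v + 4); substituting (-2/9, -2/3) gives ∇g = (0, 0), so (-2/9, -2/3) is indeed a critical point.
The Hessian of g is constant: H = [[0, 6], [6, 4]].
det(H) = 0·4 − 6² = -36.
Since det(H) < 0, H is indefinite and the critical point is a saddle point.

saddle point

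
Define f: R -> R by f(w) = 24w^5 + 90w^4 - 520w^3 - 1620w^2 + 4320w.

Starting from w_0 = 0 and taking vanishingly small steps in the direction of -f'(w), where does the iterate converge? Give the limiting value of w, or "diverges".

-3

f'(w) = 120(w - 3)(w - 1)(w + 3)(w + 4), so f'(0) = 4320.
Gradient descent moves in the -f' direction, i.e. w is decreasing.
The nearest critical point in that direction is w = -3, where f'' = 2880 > 0 (a local minimum). The iterate converges there.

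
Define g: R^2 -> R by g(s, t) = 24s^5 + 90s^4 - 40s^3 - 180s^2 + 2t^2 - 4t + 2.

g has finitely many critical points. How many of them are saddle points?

g separates as a function of s plus a function of t, so ∇g=0 decouples.
∂g/∂s = 120s(s - 1)(s + 1)(s + 3) = 0 at s ∈ {-3, -1, 0, 1}; ∂g/∂t = 4(t - 1) = 0 at t ∈ {1}.
The Hessian is diagonal: diag(g_ss, g_tt). Second derivatives: g_ss(-3)=-2880, g_ss(-1)=480, g_ss(0)=-360, g_ss(1)=960; g_tt(1)=4.
Saddle points occur where the two diagonal entries have opposite signs: (-3, 1), (0, 1). Count: 2.

2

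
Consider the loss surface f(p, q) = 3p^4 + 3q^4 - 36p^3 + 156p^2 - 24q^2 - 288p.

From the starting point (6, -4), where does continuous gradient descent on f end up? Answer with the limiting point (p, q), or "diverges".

(4, -2)

f is separable, so gradient descent decouples: p follows -∂f/∂p, q follows -∂f/∂q.
∂f/∂p = 12(p - 4)(p - 3)(p - 2); at p=6 this is 288, so p decreases.
∂f/∂q = 12q(q - 2)(q + 2); at q=-4 this is -576, so q increases.
p converges to its nearest critical value 4 (a local min of the p-part); q converges to -2. The iterate converges to (4, -2).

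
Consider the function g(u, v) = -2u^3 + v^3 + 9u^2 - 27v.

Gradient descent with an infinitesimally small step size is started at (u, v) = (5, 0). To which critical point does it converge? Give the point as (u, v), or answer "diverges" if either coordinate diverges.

g is separable, so gradient descent decouples: u follows -∂g/∂u, v follows -∂g/∂v.
∂g/∂u = -6u(u - 3); at u=5 this is -60, so u increases.
∂g/∂v = 3(v - 3)(v + 3); at v=0 this is -27, so v increases.
The u-coordinate has no critical point in that direction and runs off to infinity.

diverges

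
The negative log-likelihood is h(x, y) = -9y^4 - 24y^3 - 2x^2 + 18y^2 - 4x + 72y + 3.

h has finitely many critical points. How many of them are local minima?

h separates as a function of x plus a function of y, so ∇h=0 decouples.
∂h/∂x = -4(x + 1) = 0 at x ∈ {-1}; ∂h/∂y = -36(y - 1)(y + 1)(y + 2) = 0 at y ∈ {-2, -1, 1}.
The Hessian is diagonal: diag(h_xx, h_yy). Second derivatives: h_xx(-1)=-4; h_yy(-2)=-108, h_yy(-1)=72, h_yy(1)=-216.
Local minima occur where both diagonal entries positive: none. Count: 0.

0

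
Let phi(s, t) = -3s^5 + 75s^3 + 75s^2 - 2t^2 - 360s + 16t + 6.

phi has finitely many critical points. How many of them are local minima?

phi separates as a function of s plus a function of t, so ∇phi=0 decouples.
∂phi/∂s = -15(s - 4)(s - 1)(s + 2)(s + 3) = 0 at s ∈ {-3, -2, 1, 4}; ∂phi/∂t = -4(t - 4) = 0 at t ∈ {4}.
The Hessian is diagonal: diag(phi_ss, phi_tt). Second derivatives: phi_ss(-3)=420, phi_ss(-2)=-270, phi_ss(1)=540, phi_ss(4)=-1890; phi_tt(4)=-4.
Local minima occur where both diagonal entries positive: none. Count: 0.

0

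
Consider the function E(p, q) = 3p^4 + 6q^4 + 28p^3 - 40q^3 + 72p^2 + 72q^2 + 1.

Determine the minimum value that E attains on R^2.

E(p,q) separates as A(p) + B(q) + 1, so its minimum is min A + min B + 1.
A'(p) = 12p(p + 3)(p + 4) vanishes at p ∈ {-4, -3, 0}; B'(q) = 24q(q - 3)(q - 2) vanishes at q ∈ {0, 2, 3}.
Local minima of A (where A''>0): A(-4)=128, A(0)=0. Local minima of B: B(0)=0, B(3)=54.
So the global minimum of E is A(0) + B(0) + 1 = 0 + 0 + 1 = 1, attained at (0, 0).

1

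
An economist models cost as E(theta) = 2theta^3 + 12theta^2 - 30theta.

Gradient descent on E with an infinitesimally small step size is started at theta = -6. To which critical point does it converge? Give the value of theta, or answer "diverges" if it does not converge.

E'(theta) = 6(theta - 1)(theta + 5), so E'(-6) = 42.
Gradient descent moves in the -E' direction, i.e. theta is decreasing.
There is no critical point below theta=-6, and E' keeps the same sign, so the iterate runs off to −∞.

diverges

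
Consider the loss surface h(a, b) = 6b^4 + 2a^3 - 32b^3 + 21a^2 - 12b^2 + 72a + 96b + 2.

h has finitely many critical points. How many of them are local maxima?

1

h separates as a function of a plus a function of b, so ∇h=0 decouples.
∂h/∂a = 6(a + 3)(a + 4) = 0 at a ∈ {-4, -3}; ∂h/∂b = 24(b - 4)(b - 1)(b + 1) = 0 at b ∈ {-1, 1, 4}.
The Hessian is diagonal: diag(h_aa, h_bb). Second derivatives: h_aa(-4)=-6, h_aa(-3)=6; h_bb(-1)=240, h_bb(1)=-144, h_bb(4)=360.
Local maxima occur where both diagonal entries negative: (-4, 1). Count: 1.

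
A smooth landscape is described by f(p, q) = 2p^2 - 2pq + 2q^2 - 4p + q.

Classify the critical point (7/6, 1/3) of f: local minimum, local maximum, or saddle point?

The Hessian of f is constant: H = [[4, -2], [-2, 4]].
det(H) = 4·4 − (-2)² = 12.
det(H) > 0 and tr(H) = 8 > 0, so H is positive definite and the point is a local minimum.

local minimum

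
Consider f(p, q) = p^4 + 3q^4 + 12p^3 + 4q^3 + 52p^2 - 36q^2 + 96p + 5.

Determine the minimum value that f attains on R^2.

f(p,q) separates as A(p) + B(q) + 5, so its minimum is min A + min B + 5.
A'(p) = 4(p + 2)(p + 3)(p + 4) vanishes at p ∈ {-4, -3, -2}; B'(q) = 12q(q - 2)(q + 3) vanishes at q ∈ {-3, 0, 2}.
Local minima of A (where A''>0): A(-4)=-64, A(-2)=-64. Local minima of B: B(-3)=-189, B(2)=-64.
So the global minimum of f is A(-4) + B(-3) + 5 = -64 − 189 + 5 = -248, attained at (-4, -3).

-248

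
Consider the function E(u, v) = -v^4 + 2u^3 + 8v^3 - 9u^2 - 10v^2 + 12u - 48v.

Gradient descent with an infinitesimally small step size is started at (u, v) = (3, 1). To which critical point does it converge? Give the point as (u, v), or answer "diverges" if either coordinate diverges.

E is separable, so gradient descent decouples: u follows -∂E/∂u, v follows -∂E/∂v.
∂E/∂u = 6(u - 2)(u - 1); at u=3 this is 12, so u decreases.
∂E/∂v = -4(v - 4)(v - 3)(v + 1); at v=1 this is -48, so v increases.
u converges to its nearest critical value 2 (a local min of the u-part); v converges to 3. The iterate converges to (2, 3).

(2, 3)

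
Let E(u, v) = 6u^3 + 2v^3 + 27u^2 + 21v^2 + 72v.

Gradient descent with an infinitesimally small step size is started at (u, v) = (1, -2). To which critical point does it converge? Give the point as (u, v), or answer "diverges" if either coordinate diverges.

(0, -3)

E is separable, so gradient descent decouples: u follows -∂E/∂u, v follows -∂E/∂v.
∂E/∂u = 18u(u + 3); at u=1 this is 72, so u decreases.
∂E/∂v = 6(v + 3)(v + 4); at v=-2 this is 12, so v decreases.
u converges to its nearest critical value 0 (a local min of the u-part); v converges to -3. The iterate converges to (0, -3).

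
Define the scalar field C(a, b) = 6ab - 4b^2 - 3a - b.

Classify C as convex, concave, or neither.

neither

C is quadratic, so its Hessian is the constant matrix H = [[0, 6], [6, -8]].
det(H) = -36, tr(H) = -8.
det(H) < 0, so H is indefinite: neither convex nor concave.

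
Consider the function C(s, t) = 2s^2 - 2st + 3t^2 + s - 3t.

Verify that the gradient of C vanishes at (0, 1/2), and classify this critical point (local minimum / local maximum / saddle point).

local minimum

∇C = (4s - 2t + 1, -2s + 6t - 3); substituting (0, 1/2) gives ∇C = (0, 0), so (0, 1/2) is indeed a critical point.
The Hessian of C is constant: H = [[4, -2], [-2, 6]].
det(H) = 4·6 − (-2)² = 20.
det(H) > 0 and tr(H) = 10 > 0, so H is positive definite and the point is a local minimum.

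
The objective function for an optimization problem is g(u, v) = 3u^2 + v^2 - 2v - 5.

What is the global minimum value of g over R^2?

g(u,v) separates as P(u) + Q(v) − 5, so its minimum is min P + min Q − 5.
P'(u) = 6u vanishes at u ∈ {0}; Q'(v) = 2v - 2 vanishes at v ∈ {1}.
Local minima of P (where P''>0): P(0)=0. Local minima of Q: Q(1)=-1.
So the global minimum of g is P(0) + Q(1) − 5 = 0 − 1 − 5 = -6, attained at (0, 1).

-6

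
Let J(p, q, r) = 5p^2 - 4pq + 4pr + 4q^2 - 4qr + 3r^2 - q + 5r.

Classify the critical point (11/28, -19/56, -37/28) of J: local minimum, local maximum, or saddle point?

The Hessian is constant: H = [[10, -4, 4], [-4, 8, -4], [4, -4, 6]].
Leading principal minors: Δ₁ = 10, Δ₂ = 64, Δ₃ = 224.
All leading minors are positive, so H is positive definite: a local minimum.

local minimum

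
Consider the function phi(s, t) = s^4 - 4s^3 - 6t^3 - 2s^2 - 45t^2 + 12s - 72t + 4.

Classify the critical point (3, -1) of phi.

The mixed partial ∂²phi/∂s∂t is 0, so the Hessian at any point is diag(phi_ss, phi_tt) = diag(4(3s^2 - 6s - 1), -18(2t + 5)).
At (3, -1): H = diag(32, -54).
The eigenvalues have opposite signs, so H is indefinite: a saddle point.

saddle point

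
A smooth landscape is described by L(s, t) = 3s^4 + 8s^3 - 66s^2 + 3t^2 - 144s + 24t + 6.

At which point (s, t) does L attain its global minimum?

(3, -4)

L(s,t) separates as P(s) + Q(t) + 6, so its minimum is min P + min Q + 6.
P'(s) = 12(s - 3)(s + 1)(s + 4) vanishes at s ∈ {-4, -1, 3}; Q'(t) = 6(t + 4) vanishes at t ∈ {-4}.
Local minima of P (where P''>0): P(-4)=-224, P(3)=-567. Local minima of Q: Q(-4)=-48.
So the global minimum of L is P(3) + Q(-4) + 6 = -567 − 48 + 6 = -609, attained at (3, -4).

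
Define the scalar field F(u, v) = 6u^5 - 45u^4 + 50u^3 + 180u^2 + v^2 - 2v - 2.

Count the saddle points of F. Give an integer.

F separates as a function of u plus a function of v, so ∇F=0 decouples.
∂F/∂u = 30u(u - 4)(u - 3)(u + 1) = 0 at u ∈ {-1, 0, 3, 4}; ∂F/∂v = 2(v - 1) = 0 at v ∈ {1}.
The Hessian is diagonal: diag(F_uu, F_vv). Second derivatives: F_uu(-1)=-600, F_uu(0)=360, F_uu(3)=-360, F_uu(4)=600; F_vv(1)=2.
Saddle points occur where the two diagonal entries have opposite signs: (-1, 1), (3, 1). Count: 2.

2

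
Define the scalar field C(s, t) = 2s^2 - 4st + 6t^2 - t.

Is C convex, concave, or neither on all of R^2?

convex

C is quadratic, so its Hessian is the constant matrix H = [[4, -4], [-4, 12]].
det(H) = 32, tr(H) = 16.
det(H) > 0 and tr(H) > 0, so H is positive definite everywhere: convex.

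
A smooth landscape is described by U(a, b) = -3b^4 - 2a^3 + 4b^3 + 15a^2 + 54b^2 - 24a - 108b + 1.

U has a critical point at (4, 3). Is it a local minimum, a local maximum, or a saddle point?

The mixed partial ∂²U/∂a∂b is 0, so the Hessian at any point is diag(U_aa, U_bb) = diag(6(-2a + 5), 12(-3b^2 + 2b + 9)).
At (4, 3): H = diag(-18, -144).
Both eigenvalues are negative, so H is negative definite: a local maximum.

local maximum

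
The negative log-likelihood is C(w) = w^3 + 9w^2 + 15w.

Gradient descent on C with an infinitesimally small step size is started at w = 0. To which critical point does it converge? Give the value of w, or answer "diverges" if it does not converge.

-1

C'(w) = 3(w + 1)(w + 5), so C'(0) = 15.
Gradient descent moves in the -C' direction, i.e. w is decreasing.
The nearest critical point in that direction is w = -1, where C'' = 12 > 0 (a local minimum). The iterate converges there.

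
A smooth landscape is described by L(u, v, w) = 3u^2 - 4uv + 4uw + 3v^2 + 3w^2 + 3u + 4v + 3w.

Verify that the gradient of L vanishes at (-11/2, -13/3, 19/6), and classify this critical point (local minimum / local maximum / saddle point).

∇L = (6u - 4v + 4w + 3, -4u + 6v + 4, 4u + 6w + 3); substituting (-11/2, -13/3, 19/6) gives ∇L = (0, 0, 0), so (-11/2, -13/3, 19/6) is indeed a critical point.
The Hessian is constant: H = [[6, -4, 4], [-4, 6, 0], [4, 0, 6]].
Leading principal minors: Δ₁ = 6, Δ₂ = 20, Δ₃ = 24.
All leading minors are positive, so H is positive definite: a local minimum.

local minimum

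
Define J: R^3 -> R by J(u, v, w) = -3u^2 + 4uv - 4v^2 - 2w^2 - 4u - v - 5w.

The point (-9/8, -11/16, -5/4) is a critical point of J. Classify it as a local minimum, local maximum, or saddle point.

The Hessian is constant: H = [[-6, 4, 0], [4, -8, 0], [0, 0, -4]].
Leading principal minors: Δ₁ = -6, Δ₂ = 32, Δ₃ = -128.
The minors alternate sign starting negative (−, +, −), so H is negative definite: a local maximum.

local maximum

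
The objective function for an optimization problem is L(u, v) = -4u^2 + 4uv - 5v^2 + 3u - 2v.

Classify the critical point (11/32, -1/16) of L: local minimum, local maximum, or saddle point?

local maximum

The Hessian of L is constant: H = [[-8, 4], [4, -10]].
det(H) = (-8)·(-10) − 4² = 64.
det(H) > 0 and tr(H) = -18 < 0, so H is negative definite and the point is a local maximum.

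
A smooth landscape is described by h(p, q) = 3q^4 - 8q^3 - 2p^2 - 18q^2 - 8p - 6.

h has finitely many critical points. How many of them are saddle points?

2

h separates as a function of p plus a function of q, so ∇h=0 decouples.
∂h/∂p = -4(p + 2) = 0 at p ∈ {-2}; ∂h/∂q = 12q(q - 3)(q + 1) = 0 at q ∈ {-1, 0, 3}.
The Hessian is diagonal: diag(h_pp, h_qq). Second derivatives: h_pp(-2)=-4; h_qq(-1)=48, h_qq(0)=-36, h_qq(3)=144.
Saddle points occur where the two diagonal entries have opposite signs: (-2, -1), (-2, 3). Count: 2.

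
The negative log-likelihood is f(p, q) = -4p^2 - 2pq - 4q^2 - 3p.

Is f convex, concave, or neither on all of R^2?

concave

f is quadratic, so its Hessian is the constant matrix H = [[-8, -2], [-2, -8]].
det(H) = 60, tr(H) = -16.
det(H) > 0 and tr(H) < 0, so H is negative definite everywhere: concave.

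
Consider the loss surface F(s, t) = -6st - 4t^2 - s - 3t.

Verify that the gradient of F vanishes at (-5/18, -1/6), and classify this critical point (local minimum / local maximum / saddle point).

∇F = (-6t - 1, -6s - 8t - 3); substituting (-5/18, -1/6) gives ∇F = (0, 0), so (-5/18, -1/6) is indeed a critical point.
The Hessian of F is constant: H = [[0, -6], [-6, -8]].
det(H) = 0·(-8) − (-6)² = -36.
Since det(H) < 0, H is indefinite and the critical point is a saddle point.

saddle point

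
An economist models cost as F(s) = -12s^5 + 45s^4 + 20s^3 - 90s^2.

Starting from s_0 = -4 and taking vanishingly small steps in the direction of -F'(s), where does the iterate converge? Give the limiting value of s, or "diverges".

-1

F'(s) = -60s(s - 3)(s - 1)(s + 1), so F'(-4) = -25200.
Gradient descent moves in the -F' direction, i.e. s is increasing.
The nearest critical point in that direction is s = -1, where F'' = 480 > 0 (a local minimum). The iterate converges there.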